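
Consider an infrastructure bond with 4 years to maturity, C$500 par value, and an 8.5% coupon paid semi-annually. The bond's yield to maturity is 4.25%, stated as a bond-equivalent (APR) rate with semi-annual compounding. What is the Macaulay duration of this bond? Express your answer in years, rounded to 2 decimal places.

Periodic yield y = 0.02125. Discount each cash flow and weight by its period:
  t   CF        PV=CF/(1+0.02125)^t    t·PV
  1        21.25        20.8078        20.8078
  2        21.25        20.3749        40.7497
  3        21.25        19.9509        59.8527
  4        21.25        19.5358        78.1431
  5        21.25        19.1293        95.6464
  6        21.25        18.7312       112.3874
  7        21.25        18.3415       128.3904
  8       521.25       440.5442     3,524.3538
  Σ                    577.4156     4,060.3314
Price P = Σ PV = 577.4156.
Macaulay duration = Σ(t·PV) / P = 4,060.3314 / 577.4156 = 7.03190 half-year periods.
In years: 7.03190 / 2 = 3.51595 years.

3.52 years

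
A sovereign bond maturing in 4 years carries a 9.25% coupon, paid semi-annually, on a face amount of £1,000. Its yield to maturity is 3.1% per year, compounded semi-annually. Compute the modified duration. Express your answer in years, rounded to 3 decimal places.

Periodic yield y = 0.0155. First find Macaulay duration:
  t   CF        PV=CF/(1+0.0155)^t    t·PV
  1        46.25        45.5441        45.5441
  2        46.25        44.8489        89.6978
  3        46.25        44.1644       132.4931
  4        46.25        43.4903       173.9610
  5        46.25        42.8265       214.1323
  6        46.25        42.1728       253.0366
  7        46.25        41.5291       290.7035
  8     1,046.25       925.1157     7,400.9256
  Σ                  1,229.6916     8,600.4940
P = 1,229.6916; Macaulay duration = 8,600.4940 / 1,229.6916 = 6.99403 half-year periods = 3.49701 years.
Modified duration = D_Mac / (1 + y) = 3.49701 / 1.0155 = 3.44364 years.

3.444 years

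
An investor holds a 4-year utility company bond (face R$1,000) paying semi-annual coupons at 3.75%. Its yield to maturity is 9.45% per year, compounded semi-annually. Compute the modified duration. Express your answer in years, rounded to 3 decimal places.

3.550 years

Periodic yield y = 0.04725. First find Macaulay duration:
  t   CF        PV=CF/(1+0.04725)^t    t·PV
  1        18.75        17.9040        17.9040
  2        18.75        17.0962        34.1925
  3        18.75        16.3249        48.9747
  4        18.75        15.5883        62.3533
  5        18.75        14.8850        74.4251
  6        18.75        14.2134        85.2806
  7        18.75        13.5722        95.0051
  8     1,018.75       704.1492     5,633.1933
  Σ                    813.7333     6,051.3286
P = 813.7333; Macaulay duration = 6,051.3286 / 813.7333 = 7.43650 half-year periods = 3.71825 years.
Modified duration = D_Mac / (1 + y) = 3.71825 / 1.04725 = 3.55049 years.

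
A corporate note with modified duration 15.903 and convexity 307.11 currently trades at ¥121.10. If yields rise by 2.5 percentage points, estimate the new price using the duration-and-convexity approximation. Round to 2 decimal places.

¥84.58

Duration effect: -D_mod·Δy = -15.903 × (+0.025) = -0.397575
Convexity effect: ½·C·(Δy)² = 0.5 × 307.11 × (0.025)² = +0.095971875
ΔP/P ≈ -0.397575 + 0.095971875 = -0.301603125
New price ≈ 121.10 × (1 - 0.301603125) = 84.5758615625.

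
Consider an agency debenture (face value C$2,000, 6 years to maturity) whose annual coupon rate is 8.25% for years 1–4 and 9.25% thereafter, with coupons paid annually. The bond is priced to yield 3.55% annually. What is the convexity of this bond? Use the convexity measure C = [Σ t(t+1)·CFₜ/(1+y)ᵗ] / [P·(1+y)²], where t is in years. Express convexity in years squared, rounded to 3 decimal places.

With y = 0.0355:
  t   CF        PV=CF/(1+0.0355)^t    t·PV        t(t+1)·PV
  1       165.00       159.3433       159.3433         318.6866
  2       165.00       153.8806       307.7611         923.2833
  3       165.00       148.6051       445.8152       1,783.2609
  4       165.00       143.5105       574.0418       2,870.2090
  5       185.00       155.3893       776.9467       4,661.6801
  6     2,185.00     1,772.3554    10,634.1326      74,438.9284
  Σ                  2,533.0842    12,898.0407      84,996.0483
P = 2,533.0842.
Convexity = Σ t(t+1)·PV / [P·(1+y)²] = 84,996.0483 / (2,533.0842 × 1.072260) = 31.29312.

31.293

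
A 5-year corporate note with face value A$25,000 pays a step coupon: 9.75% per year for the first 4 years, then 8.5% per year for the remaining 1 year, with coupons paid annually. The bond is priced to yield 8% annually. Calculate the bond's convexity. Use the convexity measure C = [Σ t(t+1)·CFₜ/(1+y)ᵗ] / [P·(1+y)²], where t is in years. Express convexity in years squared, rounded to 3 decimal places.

With y = 0.08:
  t   CF        PV=CF/(1+0.08)^t    t·PV        t(t+1)·PV
  1     2,437.50     2,256.9444     2,256.9444       4,513.8889
  2     2,437.50     2,089.7634     4,179.5267      12,538.5802
  3     2,437.50     1,934.9661     5,804.8983      23,219.5930
  4     2,437.50     1,791.6353     7,166.5411      35,832.7053
  5    27,125.00    18,460.8192    92,304.0961     553,824.5766
  Σ                 26,534.1284   111,712.0066     629,929.3441
P = 26,534.1284.
Convexity = Σ t(t+1)·PV / [P·(1+y)²] = 629,929.3441 / (26,534.1284 × 1.166400) = 20.35352.

20.354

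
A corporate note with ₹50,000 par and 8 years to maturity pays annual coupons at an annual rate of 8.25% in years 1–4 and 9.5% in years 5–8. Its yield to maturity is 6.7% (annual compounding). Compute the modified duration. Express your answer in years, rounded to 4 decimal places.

Periodic yield y = 0.067. First find Macaulay duration:
  t   CF        PV=CF/(1+0.067)^t    t·PV
  1     4,125.00     3,865.9794     3,865.9794
  2     4,125.00     3,623.2234     7,246.4468
  3     4,125.00     3,395.7108    10,187.1324
  4     4,125.00     3,182.4843    12,729.9374
  5     4,750.00     3,434.5632    17,172.8160
  6     4,750.00     3,218.8971    19,313.3826
  7     4,750.00     3,016.7733    21,117.4130
  8    54,750.00    32,588.8300   260,710.6396
  Σ                 56,326.4615   352,343.7471
P = 56,326.4615; Macaulay duration = 352,343.7471 / 56,326.4615 = 6.25539 years.
Modified duration = D_Mac / (1 + y) = 6.25539 / 1.067 = 5.86259 years.

5.8626 years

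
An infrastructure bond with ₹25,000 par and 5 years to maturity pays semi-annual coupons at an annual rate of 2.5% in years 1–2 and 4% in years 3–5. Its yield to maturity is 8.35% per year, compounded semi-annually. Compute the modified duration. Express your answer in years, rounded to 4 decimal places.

4.4550 years

Periodic yield y = 0.04175. First find Macaulay duration:
  t   CF        PV=CF/(1+0.04175)^t    t·PV
  1       312.50       299.9760       299.9760
  2       312.50       287.9539       575.9079
  3       312.50       276.4137       829.2410
  4       312.50       265.3359     1,061.3435
  5       500.00       407.5233     2,037.6166
  6       500.00       391.1911     2,347.1465
  7       500.00       375.5134     2,628.5938
  8       500.00       360.4640     2,883.7122
  9       500.00       346.0178     3,114.1601
  10   25,500.00    16,939.6756   169,396.7560
  Σ                 19,950.0647   185,174.4535
P = 19,950.0647; Macaulay duration = 185,174.4535 / 19,950.0647 = 9.28190 half-year periods = 4.64095 years.
Modified duration = D_Mac / (1 + y) = 4.64095 / 1.04175 = 4.45495 years.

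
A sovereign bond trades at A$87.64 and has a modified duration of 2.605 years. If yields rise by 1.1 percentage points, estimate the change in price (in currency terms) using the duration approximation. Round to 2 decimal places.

-A$2.51

Duration approximation: ΔP/P ≈ -D_mod · Δy = -2.605 × (+0.011) = -0.028655.
ΔP ≈ 87.64 × (-0.028655) = -2.5113242.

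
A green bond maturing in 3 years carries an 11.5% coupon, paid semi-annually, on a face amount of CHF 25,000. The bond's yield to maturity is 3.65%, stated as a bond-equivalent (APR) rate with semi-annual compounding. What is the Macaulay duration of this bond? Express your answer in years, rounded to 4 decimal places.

Periodic yield y = 0.01825. Discount each cash flow and weight by its period:
  t   CF        PV=CF/(1+0.01825)^t    t·PV
  1     1,437.50     1,411.7358     1,411.7358
  2     1,437.50     1,386.4334     2,772.8668
  3     1,437.50     1,361.5845     4,084.7535
  4     1,437.50     1,337.1809     5,348.7238
  5     1,437.50     1,313.2148     6,566.0739
  6    26,437.50    23,718.8633   142,313.1798
  Σ                 30,529.0127   162,497.3336
Price P = Σ PV = 30,529.0127.
Macaulay duration = Σ(t·PV) / P = 162,497.3336 / 30,529.0127 = 5.32272 half-year periods.
In years: 5.32272 / 2 = 2.66136 years.

2.6614 years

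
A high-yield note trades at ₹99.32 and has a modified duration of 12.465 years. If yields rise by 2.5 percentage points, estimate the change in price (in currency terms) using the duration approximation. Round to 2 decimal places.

-₹30.95

Duration approximation: ΔP/P ≈ -D_mod · Δy = -12.465 × (+0.025) = -0.311625.
ΔP ≈ 99.32 × (-0.311625) = -30.950595.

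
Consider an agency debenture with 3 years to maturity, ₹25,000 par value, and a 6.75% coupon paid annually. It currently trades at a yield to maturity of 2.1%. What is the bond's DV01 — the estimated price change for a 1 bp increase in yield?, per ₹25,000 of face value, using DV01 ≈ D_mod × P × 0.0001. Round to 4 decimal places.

Periodic yield y = 0.021.
  t   CF        PV=CF/(1+0.021)^t    t·PV
  1     1,687.50     1,652.7914     1,652.7914
  2     1,687.50     1,618.7967     3,237.5933
  3    26,687.50    25,074.4067    75,223.2202
  Σ                 28,345.9948    80,113.6049
P = 28,345.9948; D_Mac = 2.82628 yrs; D_mod = 2.76814 yrs.
DV01 ≈ 2.76814 × 28,345.9948 × 0.0001 = 7.846582.

₹7.8466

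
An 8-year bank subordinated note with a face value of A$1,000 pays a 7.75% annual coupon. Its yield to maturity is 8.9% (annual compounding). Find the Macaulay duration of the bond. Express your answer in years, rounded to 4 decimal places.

6.1860 years

Periodic yield y = 0.089. Discount each cash flow and weight by its year:
  t   CF        PV=CF/(1+0.089)^t    t·PV
  1        77.50        71.1662        71.1662
  2        77.50        65.3501       130.7001
  3        77.50        60.0092       180.0277
  4        77.50        55.1049       220.4196
  5        77.50        50.6014       253.0069
  6        77.50        46.4659       278.7954
  7        77.50        42.6684       298.6789
  8     1,077.50       544.7462     4,357.9699
  Σ                    936.1123     5,790.7647
Price P = Σ PV = 936.1123.
Macaulay duration = Σ(t·PV) / P = 5,790.7647 / 936.1123 = 6.18597 years.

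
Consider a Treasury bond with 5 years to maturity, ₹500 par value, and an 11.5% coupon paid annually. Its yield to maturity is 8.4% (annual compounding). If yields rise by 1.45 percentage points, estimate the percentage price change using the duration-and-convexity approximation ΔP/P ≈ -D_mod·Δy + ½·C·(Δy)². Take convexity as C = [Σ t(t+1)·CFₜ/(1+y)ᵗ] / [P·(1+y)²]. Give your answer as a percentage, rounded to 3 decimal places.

With y = 0.084:
  t   CF        PV=CF/(1+0.084)^t    t·PV        t(t+1)·PV
  1        57.50        53.0443        53.0443         106.0886
  2        57.50        48.9338        97.8677         293.6030
  3        57.50        45.1419       135.4258         541.7030
  4        57.50        41.6438       166.5753         832.8767
  5       557.50       372.4761     1,862.3807      11,174.2843
  Σ                    561.2400     2,315.2938      12,948.5556
P = 561.2400; D_Mac = 4.12532 yrs; D_mod = 3.80564 yrs; C = 19.63424.
Duration effect: -3.80564 × (+0.0145) = -0.055182
Convexity effect: 0.5 × 19.63424 × (0.0145)² = +0.0020640
ΔP/P ≈ -0.055182 + 0.0020640 = -0.053118 = -5.3118%.

-5.312%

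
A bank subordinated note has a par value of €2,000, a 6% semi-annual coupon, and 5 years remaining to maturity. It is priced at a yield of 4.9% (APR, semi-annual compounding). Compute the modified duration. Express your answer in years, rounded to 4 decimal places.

Periodic yield y = 0.0245. First find Macaulay duration:
  t   CF        PV=CF/(1+0.0245)^t    t·PV
  1        60.00        58.5652        58.5652
  2        60.00        57.1646       114.3292
  3        60.00        55.7976       167.3927
  4        60.00        54.4632       217.8529
  5        60.00        53.1608       265.8040
  6        60.00        51.8895       311.3370
  7        60.00        50.6486       354.5403
  8        60.00        49.4374       395.4991
  9        60.00        48.2551       434.2963
  10    2,060.00     1,617.1399    16,171.3990
  Σ                  2,096.5219    18,491.0157
P = 2,096.5219; Macaulay duration = 18,491.0157 / 2,096.5219 = 8.81985 half-year periods = 4.40993 years.
Modified duration = D_Mac / (1 + y) = 4.40993 / 1.0245 = 4.30447 years.

4.3045 years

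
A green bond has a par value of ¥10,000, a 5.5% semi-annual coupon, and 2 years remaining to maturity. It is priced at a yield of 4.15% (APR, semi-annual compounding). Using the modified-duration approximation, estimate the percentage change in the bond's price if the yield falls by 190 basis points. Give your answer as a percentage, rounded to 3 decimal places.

+3.578%

Periodic yield y = 0.02075. Modified duration first:
  t   CF        PV=CF/(1+0.02075)^t    t·PV
  1       275.00       269.4097       269.4097
  2       275.00       263.9331       527.8663
  3       275.00       258.5679       775.7036
  4    10,275.00     9,464.6438    37,858.5754
  Σ                 10,256.5546    39,431.5550
P = 10,256.5546; D_Mac = 3.84452 half-year periods = 1.92226 yrs; D_mod = 1.92226/(1+0.02075) = 1.88319 yrs.
ΔP/P ≈ -D_mod · Δy = -1.88319 × (-0.019) = +0.035781 = +3.5781%.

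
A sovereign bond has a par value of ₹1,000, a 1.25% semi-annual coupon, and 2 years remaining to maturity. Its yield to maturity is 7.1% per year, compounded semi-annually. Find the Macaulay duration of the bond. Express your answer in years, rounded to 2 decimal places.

1.98 years

Periodic yield y = 0.0355. Discount each cash flow and weight by its period:
  t   CF        PV=CF/(1+0.0355)^t    t·PV
  1         6.25         6.0357         6.0357
  2         6.25         5.8288        11.6576
  3         6.25         5.6290        16.8869
  4     1,006.25       875.1963     3,500.7853
  Σ                    892.6898     3,535.3655
Price P = Σ PV = 892.6898.
Macaulay duration = Σ(t·PV) / P = 3,535.3655 / 892.6898 = 3.96035 half-year periods.
In years: 3.96035 / 2 = 1.98018 years.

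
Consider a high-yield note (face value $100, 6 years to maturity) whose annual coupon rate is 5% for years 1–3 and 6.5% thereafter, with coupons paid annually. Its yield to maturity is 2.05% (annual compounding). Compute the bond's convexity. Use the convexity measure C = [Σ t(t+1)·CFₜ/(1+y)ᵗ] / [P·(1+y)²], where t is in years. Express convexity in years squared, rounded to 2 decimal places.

With y = 0.0205:
  t   CF        PV=CF/(1+0.0205)^t    t·PV        t(t+1)·PV
  1         5.00         4.8996         4.8996           9.7991
  2         5.00         4.8011         9.6023          28.8068
  3         5.00         4.7047        14.1141          56.4563
  4         6.50         5.9932        23.9729         119.8647
  5         6.50         5.8728        29.3642         176.1853
  6       106.50        94.2913       565.7477       3,960.2340
  Σ                    120.5627       647.7008       4,351.3461
P = 120.5627.
Convexity = Σ t(t+1)·PV / [P·(1+y)²] = 4,351.3461 / (120.5627 × 1.041420) = 34.65648.

34.66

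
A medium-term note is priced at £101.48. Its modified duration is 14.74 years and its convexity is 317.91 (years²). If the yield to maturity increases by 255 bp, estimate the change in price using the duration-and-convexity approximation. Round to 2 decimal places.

Duration effect: -D_mod·Δy = -14.74 × (+0.0255) = -0.375870
Convexity effect: ½·C·(Δy)² = 0.5 × 317.91 × (0.0255)² = +0.10336048875
ΔP/P ≈ -0.375870 + 0.10336048875 = -0.27250951125
ΔP ≈ 101.48 × (-0.27250951125) = -27.65426520165.

-£27.65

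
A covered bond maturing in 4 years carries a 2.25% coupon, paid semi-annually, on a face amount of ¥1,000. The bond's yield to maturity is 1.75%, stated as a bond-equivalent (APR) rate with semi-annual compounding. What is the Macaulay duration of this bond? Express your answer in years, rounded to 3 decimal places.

Periodic yield y = 0.00875. Discount each cash flow and weight by its period:
  t   CF        PV=CF/(1+0.00875)^t    t·PV
  1        11.25        11.1524        11.1524
  2        11.25        11.0557        22.1114
  3        11.25        10.9598        32.8793
  4        11.25        10.8647        43.4589
  5        11.25        10.7705        53.8524
  6        11.25        10.6770        64.0623
  7        11.25        10.5844        74.0910
  8     1,011.25       943.1704     7,545.3630
  Σ                  1,019.2349     7,846.9707
Price P = Σ PV = 1,019.2349.
Macaulay duration = Σ(t·PV) / P = 7,846.9707 / 1,019.2349 = 7.69888 half-year periods.
In years: 7.69888 / 2 = 3.84944 years.

3.849 years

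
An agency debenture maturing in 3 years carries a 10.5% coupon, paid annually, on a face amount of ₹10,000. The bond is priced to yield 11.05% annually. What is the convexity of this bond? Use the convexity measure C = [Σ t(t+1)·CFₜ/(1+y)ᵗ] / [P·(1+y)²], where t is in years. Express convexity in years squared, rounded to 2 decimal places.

With y = 0.1105:
  t   CF        PV=CF/(1+0.1105)^t    t·PV        t(t+1)·PV
  1     1,050.00       945.5200       945.5200       1,891.0401
  2     1,050.00       851.4363     1,702.8726       5,108.6179
  3    11,050.00     8,068.7561    24,206.2684      96,825.0735
  Σ                  9,865.7125    26,854.6611     103,824.7315
P = 9,865.7125.
Convexity = Σ t(t+1)·PV / [P·(1+y)²] = 103,824.7315 / (9,865.7125 × 1.233210) = 8.53366.

8.53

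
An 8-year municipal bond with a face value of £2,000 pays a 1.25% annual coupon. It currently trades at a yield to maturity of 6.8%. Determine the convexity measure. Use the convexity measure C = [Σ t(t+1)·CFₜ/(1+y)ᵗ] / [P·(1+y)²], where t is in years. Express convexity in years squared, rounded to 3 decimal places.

With y = 0.068:
  t   CF        PV=CF/(1+0.068)^t    t·PV        t(t+1)·PV
  1        25.00        23.4082        23.4082          46.8165
  2        25.00        21.9178        43.8357         131.5070
  3        25.00        20.5223        61.5669         246.2677
  4        25.00        19.2156        76.8626         384.3129
  5        25.00        17.9922        89.9609         539.7653
  6        25.00        16.8466       101.0797         707.5576
  7        25.00        15.7740       110.4178         883.3428
  8     2,025.00     1,196.3411     9,570.7284      86,136.5558
  Σ                  1,332.0178    10,077.8602      89,076.1256
P = 1,332.0178.
Convexity = Σ t(t+1)·PV / [P·(1+y)²] = 89,076.1256 / (1,332.0178 × 1.140624) = 58.62850.

58.628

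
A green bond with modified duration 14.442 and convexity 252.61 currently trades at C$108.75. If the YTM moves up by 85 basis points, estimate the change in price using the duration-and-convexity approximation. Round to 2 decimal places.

-C$12.36

Duration effect: -D_mod·Δy = -14.442 × (+0.0085) = -0.122757
Convexity effect: ½·C·(Δy)² = 0.5 × 252.61 × (0.0085)² = +0.00912553625
ΔP/P ≈ -0.122757 + 0.00912553625 = -0.11363146375
ΔP ≈ 108.75 × (-0.11363146375) = -12.3574216828125.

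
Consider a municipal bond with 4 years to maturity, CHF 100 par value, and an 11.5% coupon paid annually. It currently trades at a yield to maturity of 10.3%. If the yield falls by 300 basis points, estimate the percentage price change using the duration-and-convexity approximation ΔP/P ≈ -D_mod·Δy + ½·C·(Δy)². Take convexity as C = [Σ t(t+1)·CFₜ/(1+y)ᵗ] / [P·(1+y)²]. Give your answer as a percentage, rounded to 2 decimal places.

With y = 0.103:
  t   CF        PV=CF/(1+0.103)^t    t·PV        t(t+1)·PV
  1        11.50        10.4261        10.4261          20.8522
  2        11.50         9.4525        18.9050          56.7150
  3        11.50         8.5698        25.7094         102.8377
  4       111.50        75.3308       301.3234       1,506.6168
  Σ                    103.7793       356.3639       1,687.0218
P = 103.7793; D_Mac = 3.43386 yrs; D_mod = 3.11320 yrs; C = 13.36162.
Duration effect: -3.11320 × (-0.03) = +0.093396
Convexity effect: 0.5 × 13.36162 × (-0.03)² = +0.0060127
ΔP/P ≈ +0.093396 + 0.0060127 = +0.099409 = +9.9409%.

+9.94%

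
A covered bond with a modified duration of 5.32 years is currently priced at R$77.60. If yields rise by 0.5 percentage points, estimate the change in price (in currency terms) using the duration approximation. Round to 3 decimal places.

-R$2.064

Duration approximation: ΔP/P ≈ -D_mod · Δy = -5.32 × (+0.005) = -0.026600.
ΔP ≈ 77.60 × (-0.026600) = -2.06416.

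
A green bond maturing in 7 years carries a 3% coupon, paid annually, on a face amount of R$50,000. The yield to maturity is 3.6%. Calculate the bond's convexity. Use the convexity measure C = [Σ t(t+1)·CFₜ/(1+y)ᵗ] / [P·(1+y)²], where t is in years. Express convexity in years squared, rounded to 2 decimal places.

46.30

With y = 0.036:
  t   CF        PV=CF/(1+0.036)^t    t·PV        t(t+1)·PV
  1     1,500.00     1,447.8764     1,447.8764       2,895.7529
  2     1,500.00     1,397.5641     2,795.1283       8,385.3848
  3     1,500.00     1,349.0001     4,047.0004      16,188.0016
  4     1,500.00     1,302.1237     5,208.4947      26,042.4736
  5     1,500.00     1,256.8761     6,284.3807      37,706.2842
  6     1,500.00     1,213.2009     7,279.2054      50,954.4381
  7    51,500.00    40,205.8216   281,440.7511   2,251,526.0090
  Σ                 48,172.4630   308,502.8371   2,393,698.3443
P = 48,172.4630.
Convexity = Σ t(t+1)·PV / [P·(1+y)²] = 2,393,698.3443 / (48,172.4630 × 1.073296) = 46.29681.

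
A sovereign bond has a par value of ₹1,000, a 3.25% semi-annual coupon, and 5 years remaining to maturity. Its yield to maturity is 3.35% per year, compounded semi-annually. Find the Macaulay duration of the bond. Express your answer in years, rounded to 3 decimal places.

4.654 years

Periodic yield y = 0.01675. Discount each cash flow and weight by its period:
  t   CF        PV=CF/(1+0.01675)^t    t·PV
  1        16.25        15.9823        15.9823
  2        16.25        15.7190        31.4380
  3        16.25        15.4600        46.3801
  4        16.25        15.2054        60.8214
  5        16.25        14.9549        74.7743
  6        16.25        14.7085        88.2510
  7        16.25        14.4662       101.2633
  8        16.25        14.2279       113.8230
  9        16.25        13.9935       125.9413
  10    1,016.25       860.7138     8,607.1376
  Σ                    995.4314     9,265.8124
Price P = Σ PV = 995.4314.
Macaulay duration = Σ(t·PV) / P = 9,265.8124 / 995.4314 = 9.30834 half-year periods.
In years: 9.30834 / 2 = 4.65417 years.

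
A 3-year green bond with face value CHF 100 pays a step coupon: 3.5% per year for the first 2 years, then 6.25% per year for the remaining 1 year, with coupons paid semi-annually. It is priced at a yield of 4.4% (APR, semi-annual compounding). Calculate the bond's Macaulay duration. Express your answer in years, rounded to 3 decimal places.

Periodic yield y = 0.022. Discount each cash flow and weight by its period:
  t   CF        PV=CF/(1+0.022)^t    t·PV
  1        1.750         1.7123         1.7123
  2        1.750         1.6755         3.3509
  3        1.750         1.6394         4.9182
  4        1.750         1.6041         6.4164
  5        3.125         2.8028        14.0141
  6      103.125        90.5021       543.0125
  Σ                     99.9362       573.4245
Price P = Σ PV = 99.9362.
Macaulay duration = Σ(t·PV) / P = 573.4245 / 99.9362 = 5.73791 half-year periods.
In years: 5.73791 / 2 = 2.86895 years.

2.869 years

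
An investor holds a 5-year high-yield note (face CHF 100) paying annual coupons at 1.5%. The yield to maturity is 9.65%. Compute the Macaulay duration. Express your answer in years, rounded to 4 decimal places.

Periodic yield y = 0.0965. Discount each cash flow and weight by its year:
  t   CF        PV=CF/(1+0.0965)^t    t·PV
  1         1.50         1.3680         1.3680
  2         1.50         1.2476         2.4952
  3         1.50         1.1378         3.4134
  4         1.50         1.0377         4.1507
  5       101.50        64.0358       320.1790
  Σ                     68.8269       331.6062
Price P = Σ PV = 68.8269.
Macaulay duration = Σ(t·PV) / P = 331.6062 / 68.8269 = 4.81798 years.

4.8180 years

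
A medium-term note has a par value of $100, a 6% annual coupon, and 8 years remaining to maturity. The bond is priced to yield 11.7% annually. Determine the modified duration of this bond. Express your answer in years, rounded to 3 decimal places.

Periodic yield y = 0.117. First find Macaulay duration:
  t   CF        PV=CF/(1+0.117)^t    t·PV
  1         6.00         5.3715         5.3715
  2         6.00         4.8089         9.6178
  3         6.00         4.3052        12.9156
  4         6.00         3.8542        15.4170
  5         6.00         3.4505        17.2526
  6         6.00         3.0891        18.5346
  7         6.00         2.7655        19.3587
  8       106.00        43.7402       349.9214
  Σ                     71.3852       448.3892
P = 71.3852; Macaulay duration = 448.3892 / 71.3852 = 6.28126 years.
Modified duration = D_Mac / (1 + y) = 6.28126 / 1.117 = 5.62333 years.

5.623 years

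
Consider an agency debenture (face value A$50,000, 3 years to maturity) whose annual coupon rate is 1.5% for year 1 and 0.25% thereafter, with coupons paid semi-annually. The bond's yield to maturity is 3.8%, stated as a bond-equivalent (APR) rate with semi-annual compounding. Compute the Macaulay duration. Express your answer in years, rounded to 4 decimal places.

Periodic yield y = 0.019. Discount each cash flow and weight by its period:
  t   CF        PV=CF/(1+0.019)^t    t·PV
  1       375.00       368.0079       368.0079
  2       375.00       361.1461       722.2922
  3        62.50        59.0687       177.2061
  4        62.50        57.9673       231.8693
  5        62.50        56.8865       284.4324
  6    50,062.50    44,716.4615   268,298.7688
  Σ                 45,619.5379   270,082.5767
Price P = Σ PV = 45,619.5379.
Macaulay duration = Σ(t·PV) / P = 270,082.5767 / 45,619.5379 = 5.92033 half-year periods.
In years: 5.92033 / 2 = 2.96016 years.

2.9602 years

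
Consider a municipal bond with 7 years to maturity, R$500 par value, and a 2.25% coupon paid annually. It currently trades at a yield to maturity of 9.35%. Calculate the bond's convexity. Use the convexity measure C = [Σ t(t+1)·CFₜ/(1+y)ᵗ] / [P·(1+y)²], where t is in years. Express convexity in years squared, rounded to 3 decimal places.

41.746

With y = 0.0935:
  t   CF        PV=CF/(1+0.0935)^t    t·PV        t(t+1)·PV
  1        11.25        10.2881        10.2881          20.5761
  2        11.25         9.4084        18.8168          56.4503
  3        11.25         8.6039        25.8117         103.2470
  4        11.25         7.8682        31.4729         157.3647
  5        11.25         7.1955        35.9773         215.8638
  6        11.25         6.5802        39.4813         276.3688
  7       511.25       273.4650     1,914.2553      15,314.0421
  Σ                    323.4093     2,076.1033      16,143.9129
P = 323.4093.
Convexity = Σ t(t+1)·PV / [P·(1+y)²] = 16,143.9129 / (323.4093 × 1.195742) = 41.74637.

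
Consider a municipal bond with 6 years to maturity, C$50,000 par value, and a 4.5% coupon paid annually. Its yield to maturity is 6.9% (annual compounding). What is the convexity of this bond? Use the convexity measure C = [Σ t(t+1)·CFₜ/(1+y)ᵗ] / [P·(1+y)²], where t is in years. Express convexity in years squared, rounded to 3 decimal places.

With y = 0.069:
  t   CF        PV=CF/(1+0.069)^t    t·PV        t(t+1)·PV
  1     2,250.00     2,104.7708     2,104.7708       4,209.5416
  2     2,250.00     1,968.9156     3,937.8313      11,813.4938
  3     2,250.00     1,841.8294     5,525.4882      22,101.9529
  4     2,250.00     1,722.9461     6,891.7845      34,458.9225
  5     2,250.00     1,611.7363     8,058.6816      48,352.0895
  6    52,250.00    35,012.2534   210,073.5207   1,470,514.6446
  Σ                 44,262.4517   236,592.0770   1,591,450.6449
P = 44,262.4517.
Convexity = Σ t(t+1)·PV / [P·(1+y)²] = 1,591,450.6449 / (44,262.4517 × 1.142761) = 31.46316.

31.463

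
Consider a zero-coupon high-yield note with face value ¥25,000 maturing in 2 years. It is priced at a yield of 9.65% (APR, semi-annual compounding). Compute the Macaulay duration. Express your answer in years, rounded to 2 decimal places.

2.00 years

A zero-coupon bond has a single cash flow at maturity, so its Macaulay duration equals its maturity: 2 years.
(Equivalently: 4 semi-annual periods ÷ 2 = 2 years.)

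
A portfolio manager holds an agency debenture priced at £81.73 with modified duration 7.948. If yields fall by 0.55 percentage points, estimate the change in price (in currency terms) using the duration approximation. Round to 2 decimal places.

Duration approximation: ΔP/P ≈ -D_mod · Δy = -7.948 × (-0.0055) = +0.043714.
ΔP ≈ 81.73 × (+0.043714) = +3.57274522.

+£3.57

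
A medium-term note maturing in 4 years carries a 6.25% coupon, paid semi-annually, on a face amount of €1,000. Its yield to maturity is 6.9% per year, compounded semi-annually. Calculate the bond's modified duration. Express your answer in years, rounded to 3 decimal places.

3.475 years

Periodic yield y = 0.0345. First find Macaulay duration:
  t   CF        PV=CF/(1+0.0345)^t    t·PV
  1        31.25        30.2078        30.2078
  2        31.25        29.2004        58.4008
  3        31.25        28.2266        84.6798
  4        31.25        27.2853       109.1410
  5        31.25        26.3753       131.8765
  6        31.25        25.4957       152.9742
  7        31.25        24.6454       172.5181
  8     1,031.25       786.1764     6,289.4112
  Σ                    977.6130     7,029.2095
P = 977.6130; Macaulay duration = 7,029.2095 / 977.6130 = 7.19018 half-year periods = 3.59509 years.
Modified duration = D_Mac / (1 + y) = 3.59509 / 1.0345 = 3.47519 years.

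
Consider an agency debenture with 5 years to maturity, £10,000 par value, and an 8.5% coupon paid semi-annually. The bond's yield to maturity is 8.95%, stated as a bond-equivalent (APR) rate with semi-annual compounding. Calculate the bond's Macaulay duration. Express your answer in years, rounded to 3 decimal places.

Periodic yield y = 0.04475. Discount each cash flow and weight by its period:
  t   CF        PV=CF/(1+0.04475)^t    t·PV
  1       425.00       406.7959       406.7959
  2       425.00       389.3715       778.7430
  3       425.00       372.6935     1,118.0804
  4       425.00       356.7298     1,426.9193
  5       425.00       341.4499     1,707.2497
  6       425.00       326.8245     1,960.9472
  7       425.00       312.8256     2,189.7791
  8       425.00       299.4263     2,395.4101
  9       425.00       286.6009     2,579.4079
  10   10,425.00     6,729.0269    67,290.2692
  Σ                  9,821.7448    81,853.6017
Price P = Σ PV = 9,821.7448.
Macaulay duration = Σ(t·PV) / P = 81,853.6017 / 9,821.7448 = 8.33392 half-year periods.
In years: 8.33392 / 2 = 4.16696 years.

4.167 years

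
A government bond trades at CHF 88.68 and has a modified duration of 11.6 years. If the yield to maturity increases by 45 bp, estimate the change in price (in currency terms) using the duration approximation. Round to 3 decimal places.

-CHF 4.629

Duration approximation: ΔP/P ≈ -D_mod · Δy = -11.6 × (+0.0045) = -0.052200.
ΔP ≈ 88.68 × (-0.052200) = -4.629096.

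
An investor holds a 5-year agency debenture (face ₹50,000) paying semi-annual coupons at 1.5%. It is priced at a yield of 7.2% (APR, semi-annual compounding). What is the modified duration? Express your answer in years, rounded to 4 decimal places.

4.6385 years

Periodic yield y = 0.036. First find Macaulay duration:
  t   CF        PV=CF/(1+0.036)^t    t·PV
  1       375.00       361.9691       361.9691
  2       375.00       349.3910       698.7821
  3       375.00       337.2500     1,011.7501
  4       375.00       325.5309     1,302.1237
  5       375.00       314.2190     1,571.0952
  6       375.00       303.3002     1,819.8014
  7       375.00       292.7608     2,049.3259
  8       375.00       282.5877     2,260.7014
  9       375.00       272.7680     2,454.9123
  10   50,375.00    35,368.5703   353,685.7033
  Σ                 38,208.3472   367,216.1643
P = 38,208.3472; Macaulay duration = 367,216.1643 / 38,208.3472 = 9.61089 half-year periods = 4.80544 years.
Modified duration = D_Mac / (1 + y) = 4.80544 / 1.036 = 4.63846 years.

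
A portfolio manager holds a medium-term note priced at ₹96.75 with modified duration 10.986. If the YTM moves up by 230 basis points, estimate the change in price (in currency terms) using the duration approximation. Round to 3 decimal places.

-₹24.447

Duration approximation: ΔP/P ≈ -D_mod · Δy = -10.986 × (+0.023) = -0.252678.
ΔP ≈ 96.75 × (-0.252678) = -24.4465965.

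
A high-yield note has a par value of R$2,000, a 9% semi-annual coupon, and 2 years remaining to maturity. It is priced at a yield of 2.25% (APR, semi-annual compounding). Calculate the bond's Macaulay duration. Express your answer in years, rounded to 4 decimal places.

1.8829 years

Periodic yield y = 0.01125. Discount each cash flow and weight by its period:
  t   CF        PV=CF/(1+0.01125)^t    t·PV
  1        90.00        88.9988        88.9988
  2        90.00        88.0087       176.0173
  3        90.00        87.0296       261.0888
  4     2,090.00     1,998.5368     7,994.1472
  Σ                  2,262.5738     8,520.2520
Price P = Σ PV = 2,262.5738.
Macaulay duration = Σ(t·PV) / P = 8,520.2520 / 2,262.5738 = 3.76573 half-year periods.
In years: 3.76573 / 2 = 1.88287 years.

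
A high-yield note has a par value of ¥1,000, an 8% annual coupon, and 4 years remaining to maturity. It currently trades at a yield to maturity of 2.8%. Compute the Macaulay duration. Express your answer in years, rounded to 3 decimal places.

3.616 years

Periodic yield y = 0.028. Discount each cash flow and weight by its year:
  t   CF        PV=CF/(1+0.028)^t    t·PV
  1        80.00        77.8210        77.8210
  2        80.00        75.7014       151.4027
  3        80.00        73.6395       220.9184
  4     1,080.00       967.0553     3,868.2211
  Σ                  1,194.2171     4,318.3633
Price P = Σ PV = 1,194.2171.
Macaulay duration = Σ(t·PV) / P = 4,318.3633 / 1,194.2171 = 3.61606 years.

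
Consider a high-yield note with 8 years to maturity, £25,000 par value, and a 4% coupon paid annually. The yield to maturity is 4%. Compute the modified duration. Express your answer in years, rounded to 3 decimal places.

Periodic yield y = 0.04. First find Macaulay duration:
  t   CF        PV=CF/(1+0.04)^t    t·PV
  1     1,000.00       961.5385       961.5385
  2     1,000.00       924.5562     1,849.1124
  3     1,000.00       888.9964     2,666.9891
  4     1,000.00       854.8042     3,419.2168
  5     1,000.00       821.9271     4,109.6355
  6     1,000.00       790.3145     4,741.8872
  7     1,000.00       759.9178     5,319.4247
  8    26,000.00    18,997.9453   151,983.5626
  Σ                 25,000.0000   175,051.3667
P = 25,000.0000; Macaulay duration = 175,051.3667 / 25,000.0000 = 7.00205 years.
Modified duration = D_Mac / (1 + y) = 7.00205 / 1.04 = 6.73274 years.

6.733 years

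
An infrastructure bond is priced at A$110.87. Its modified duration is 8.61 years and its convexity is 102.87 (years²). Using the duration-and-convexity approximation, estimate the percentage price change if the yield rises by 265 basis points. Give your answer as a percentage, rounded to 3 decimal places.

Duration effect: -D_mod·Δy = -8.61 × (+0.0265) = -0.228165
Convexity effect: ½·C·(Δy)² = 0.5 × 102.87 × (0.0265)² = +0.03612022875
ΔP/P ≈ -0.228165 + 0.03612022875 = -0.19204477125
= -19.204477125%.

-19.204%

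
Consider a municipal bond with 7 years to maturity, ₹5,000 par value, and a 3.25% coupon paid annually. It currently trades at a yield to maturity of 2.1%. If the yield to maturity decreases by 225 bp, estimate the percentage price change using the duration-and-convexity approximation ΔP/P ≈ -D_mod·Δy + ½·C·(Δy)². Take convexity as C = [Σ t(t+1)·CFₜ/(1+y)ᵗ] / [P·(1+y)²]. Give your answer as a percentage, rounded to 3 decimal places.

+15.305%

With y = 0.021:
  t   CF        PV=CF/(1+0.021)^t    t·PV        t(t+1)·PV
  1       162.50       159.1577       159.1577         318.3154
  2       162.50       155.8841       311.7682         935.3047
  3       162.50       152.6779       458.0337       1,832.1346
  4       162.50       149.5376       598.1504       2,990.7519
  5       162.50       146.4619       732.3095       4,393.8569
  6       162.50       143.4495       860.6968       6,024.8773
  7     5,162.50     4,463.5445    31,244.8116     249,958.4927
  Σ                  5,370.7132    34,364.9278     266,453.7335
P = 5,370.7132; D_Mac = 6.39858 yrs; D_mod = 6.26697 yrs; C = 47.59248.
Duration effect: -6.26697 × (-0.0225) = +0.141007
Convexity effect: 0.5 × 47.59248 × (-0.0225)² = +0.0120468
ΔP/P ≈ +0.141007 + 0.0120468 = +0.153054 = +15.3054%.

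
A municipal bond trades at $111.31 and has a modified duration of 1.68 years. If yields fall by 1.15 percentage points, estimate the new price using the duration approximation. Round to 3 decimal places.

$113.461

Duration approximation: ΔP/P ≈ -D_mod · Δy = -1.68 × (-0.0115) = +0.019320.
New price ≈ 111.31 × (1 + 0.019320) = 113.4605092.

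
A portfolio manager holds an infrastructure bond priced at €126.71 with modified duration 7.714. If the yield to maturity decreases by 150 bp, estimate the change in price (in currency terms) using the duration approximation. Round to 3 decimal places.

+€14.662

Duration approximation: ΔP/P ≈ -D_mod · Δy = -7.714 × (-0.015) = +0.115710.
ΔP ≈ 126.71 × (+0.115710) = +14.6616141.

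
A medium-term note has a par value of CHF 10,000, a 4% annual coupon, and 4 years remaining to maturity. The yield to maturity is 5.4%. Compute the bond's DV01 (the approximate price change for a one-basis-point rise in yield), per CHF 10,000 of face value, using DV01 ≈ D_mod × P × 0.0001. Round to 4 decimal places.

Periodic yield y = 0.054.
  t   CF        PV=CF/(1+0.054)^t    t·PV
  1       400.00       379.5066       379.5066
  2       400.00       360.0632       720.1265
  3       400.00       341.6160     1,024.8479
  4    10,400.00     8,426.9593    33,707.8372
  Σ                  9,508.1451    35,832.3181
P = 9,508.1451; D_Mac = 3.76859 yrs; D_mod = 3.57551 yrs.
DV01 ≈ 3.57551 × 9,508.1451 × 0.0001 = 3.399651.

CHF 3.3997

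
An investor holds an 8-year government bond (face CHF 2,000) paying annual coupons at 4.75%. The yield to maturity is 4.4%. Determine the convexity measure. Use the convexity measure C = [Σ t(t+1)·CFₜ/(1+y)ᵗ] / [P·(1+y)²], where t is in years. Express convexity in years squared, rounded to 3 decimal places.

53.580

With y = 0.044:
  t   CF        PV=CF/(1+0.044)^t    t·PV        t(t+1)·PV
  1        95.00        90.9962        90.9962         181.9923
  2        95.00        87.1611       174.3222         522.9665
  3        95.00        83.4876       250.4629       1,001.8515
  4        95.00        79.9690       319.8760       1,599.3798
  5        95.00        76.5986       382.9932       2,297.9595
  6        95.00        73.3704       440.2221       3,081.5549
  7        95.00        70.2781       491.9468       3,935.5745
  8     2,095.00     1,484.4994    11,875.9955     106,883.9596
  Σ                  2,046.3604    14,026.8149     119,505.2386
P = 2,046.3604.
Convexity = Σ t(t+1)·PV / [P·(1+y)²] = 119,505.2386 / (2,046.3604 × 1.089936) = 53.58014.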